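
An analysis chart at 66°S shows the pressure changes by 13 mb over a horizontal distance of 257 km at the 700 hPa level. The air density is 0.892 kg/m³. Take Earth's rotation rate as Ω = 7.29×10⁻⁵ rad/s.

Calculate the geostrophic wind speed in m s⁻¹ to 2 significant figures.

Coriolis parameter at 66°S:
f = 2Ω sin φ = 2 × 7.29×10⁻⁵ × sin 66° = 1.33×10⁻⁴ s⁻¹
Pressure gradient: |∂P/∂n| = 1300 Pa / 257000 m = 5.06×10⁻³ Pa/m
Geostrophic balance (pressure-gradient force = Coriolis force):
V_g = (1/(fρ)) |∂P/∂n| = 5.06×10⁻³ / (1.33×10⁻⁴ × 0.892) = 42.6 m/s

43 m s⁻¹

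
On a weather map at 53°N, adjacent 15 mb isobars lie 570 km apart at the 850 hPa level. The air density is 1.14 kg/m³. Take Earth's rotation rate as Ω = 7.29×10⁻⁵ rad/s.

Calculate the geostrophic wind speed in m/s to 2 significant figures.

20 m/s

Coriolis parameter at 53°N:
f = 2Ω sin φ = 2 × 7.29×10⁻⁵ × sin 53° = 1.16×10⁻⁴ s⁻¹
Pressure gradient: |∂P/∂n| = 1500 Pa / 570000 m = 2.63×10⁻³ Pa/m
Geostrophic balance (pressure-gradient force = Coriolis force):
V_g = (1/(fρ)) |∂P/∂n| = 2.63×10⁻³ / (1.16×10⁻⁴ × 1.14) = 19.8 m/s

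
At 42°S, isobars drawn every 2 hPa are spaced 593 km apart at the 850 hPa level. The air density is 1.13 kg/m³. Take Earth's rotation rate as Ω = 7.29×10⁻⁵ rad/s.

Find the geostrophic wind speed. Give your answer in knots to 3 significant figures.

Coriolis parameter at 42°S:
f = 2Ω sin φ = 2 × 7.29×10⁻⁵ × sin 42° = 9.76×10⁻⁵ s⁻¹
Pressure gradient: |∂P/∂n| = 200 Pa / 593000 m = 3.37×10⁻⁴ Pa/m
Geostrophic balance (pressure-gradient force = Coriolis force):
V_g = (1/(fρ)) |∂P/∂n| = 3.37×10⁻⁴ / (9.76×10⁻⁵ × 1.13) = 3.06 m/s
Converting: 3.06 m/s × 1.944 = 5.95 knots

5.95 knots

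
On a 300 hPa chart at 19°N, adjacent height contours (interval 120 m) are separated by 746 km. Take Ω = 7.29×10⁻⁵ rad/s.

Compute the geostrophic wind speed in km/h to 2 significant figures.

120 km/h

Coriolis parameter at 19°N:
f = 2Ω sin φ = 2 × 7.29×10⁻⁵ × sin 19° = 4.75×10⁻⁵ s⁻¹
Height gradient: |∂Z/∂n| = 120 m / 746000 m = 1.61×10⁻⁴
On a pressure surface, geostrophic balance gives V_g = (g/f)|∂Z/∂n|:
V_g = 9.81 × 1.61×10⁻⁴ / 4.75×10⁻⁵ = 33.2 m/s
Converting: 33.2 m/s × 3.6 = 120 km/h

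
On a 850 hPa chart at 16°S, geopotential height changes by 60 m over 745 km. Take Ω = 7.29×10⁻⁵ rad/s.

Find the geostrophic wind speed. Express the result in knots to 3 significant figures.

Coriolis parameter at 16°S:
f = 2Ω sin φ = 2 × 7.29×10⁻⁵ × sin 16° = 4.02×10⁻⁵ s⁻¹
Height gradient: |∂Z/∂n| = 60 m / 745000 m = 8.05×10⁻⁵
On a pressure surface, geostrophic balance gives V_g = (g/f)|∂Z/∂n|:
V_g = 9.81 × 8.05×10⁻⁵ / 4.02×10⁻⁵ = 19.7 m/s
Converting: 19.7 m/s × 1.944 = 38.2 knots

38.2 knots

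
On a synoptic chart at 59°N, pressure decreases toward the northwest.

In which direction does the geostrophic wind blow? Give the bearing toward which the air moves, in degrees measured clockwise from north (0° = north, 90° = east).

045°

The pressure-gradient force points toward the northwest (bearing 315°).
Geostrophic balance: in the Northern Hemisphere the Coriolis force deflects motion to the right, so the geostrophic wind blows 90° to the right of the pressure-gradient force (low pressure on the left).
Rotating 315° by 90° clockwise gives 045° — the wind blows toward the northeast.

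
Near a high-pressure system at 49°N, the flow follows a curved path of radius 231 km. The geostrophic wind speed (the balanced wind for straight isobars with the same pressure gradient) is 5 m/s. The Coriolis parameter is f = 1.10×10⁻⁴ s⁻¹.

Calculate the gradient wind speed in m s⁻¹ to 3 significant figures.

6.84 m s⁻¹

Around a high, pressure-gradient force acts outward with centrifugal, so Coriolis balances both:
fV = (1/ρ)|∂P/∂n| + V²/R  →  V² − fR·V + fR·V_g = 0
With fR = 1.10×10⁻⁴ × 231×10³ m = 25.4 m/s:
V = [fR − √((fR)² − 4 fR V_g)]/2 = [25.4 − √(25.4² − 4×25.4×5)]/2 = 6.84 m/s
Supergeostrophic (V > V_g = 5 m/s), as expected around a high.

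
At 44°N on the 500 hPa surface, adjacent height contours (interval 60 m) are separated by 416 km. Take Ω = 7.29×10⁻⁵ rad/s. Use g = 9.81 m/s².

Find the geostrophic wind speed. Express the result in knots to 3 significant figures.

Coriolis parameter at 44°N:
f = 2Ω sin φ = 2 × 7.29×10⁻⁵ × sin 44° = 1.01×10⁻⁴ s⁻¹
Height gradient: |∂Z/∂n| = 60 m / 416000 m = 1.44×10⁻⁴
On a pressure surface, geostrophic balance gives V_g = (g/f)|∂Z/∂n|:
V_g = 9.81 × 1.44×10⁻⁴ / 1.01×10⁻⁴ = 14.0 m/s
Converting: 14.0 m/s × 1.944 = 27.2 knots

27.2 knots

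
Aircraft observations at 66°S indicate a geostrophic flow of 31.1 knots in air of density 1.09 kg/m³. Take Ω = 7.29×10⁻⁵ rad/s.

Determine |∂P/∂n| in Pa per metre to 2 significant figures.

2.3×10⁻³ Pa/m

Coriolis parameter at 66°S:
f = 2Ω sin φ = 2 × 7.29×10⁻⁵ × sin 66° = 1.33×10⁻⁴ s⁻¹
Wind speed in SI: 31.1 knots = 16.0 m/s
Geostrophic balance rearranged: |∂P/∂n| = f ρ V_g
|∂P/∂n| = 1.33×10⁻⁴ × 1.09 × 16.0 = 2.32×10⁻³ Pa/m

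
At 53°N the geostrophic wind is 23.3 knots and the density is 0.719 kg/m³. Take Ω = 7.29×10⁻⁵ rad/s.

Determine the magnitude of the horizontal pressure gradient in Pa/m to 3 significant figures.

1.00×10⁻³ Pa/m

Coriolis parameter at 53°N:
f = 2Ω sin φ = 2 × 7.29×10⁻⁵ × sin 53° = 1.16×10⁻⁴ s⁻¹
Wind speed in SI: 23.3 knots = 12.0 m/s
Geostrophic balance rearranged: |∂P/∂n| = f ρ V_g
|∂P/∂n| = 1.16×10⁻⁴ × 0.719 × 12.0 = 1.00×10⁻³ Pa/m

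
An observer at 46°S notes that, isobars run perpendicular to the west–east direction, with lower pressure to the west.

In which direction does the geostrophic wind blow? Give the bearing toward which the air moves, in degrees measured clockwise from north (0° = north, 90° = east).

The pressure-gradient force points toward the west (bearing 270°).
Geostrophic balance: in the Southern Hemisphere the Coriolis force deflects motion to the left, so the geostrophic wind blows 90° to the left of the pressure-gradient force (low pressure on the right).
Rotating 270° by 90° counterclockwise gives 180° — the wind blows toward the south.

180°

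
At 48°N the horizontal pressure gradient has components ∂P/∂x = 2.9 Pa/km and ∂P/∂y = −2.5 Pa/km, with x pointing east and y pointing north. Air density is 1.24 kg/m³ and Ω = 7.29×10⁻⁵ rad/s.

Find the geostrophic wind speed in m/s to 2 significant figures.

28 m/s

Coriolis parameter at 48°N:
f = 2Ω sin φ = 2 × 7.29×10⁻⁵ × sin 48° = 1.08×10⁻⁴ s⁻¹
Component geostrophic relations (x east, y north):
u_g = −(1/(fρ)) ∂P/∂y,  v_g = (1/(fρ)) ∂P/∂x
u_g = −(−2.5×10⁻³)/(1.08×10⁻⁴ × 1.24) = 18.6 m/s;  v_g = (2.9×10⁻³)/(1.08×10⁻⁴ × 1.24) = 21.6 m/s
|V_g| = √(u_g² + v_g²) = 28.5 m/s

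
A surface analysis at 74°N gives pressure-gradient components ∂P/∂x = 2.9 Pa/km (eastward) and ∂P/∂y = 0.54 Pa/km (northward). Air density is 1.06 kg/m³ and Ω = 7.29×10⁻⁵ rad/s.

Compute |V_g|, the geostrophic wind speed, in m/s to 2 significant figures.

Coriolis parameter at 74°N:
f = 2Ω sin φ = 2 × 7.29×10⁻⁵ × sin 74° = 1.40×10⁻⁴ s⁻¹
Component geostrophic relations (x east, y north):
u_g = −(1/(fρ)) ∂P/∂y,  v_g = (1/(fρ)) ∂P/∂x
u_g = −(0.54×10⁻³)/(1.40×10⁻⁴ × 1.06) = −3.63 m/s;  v_g = (2.9×10⁻³)/(1.40×10⁻⁴ × 1.06) = 19.5 m/s
|V_g| = √(u_g² + v_g²) = 19.9 m/s

20 m/s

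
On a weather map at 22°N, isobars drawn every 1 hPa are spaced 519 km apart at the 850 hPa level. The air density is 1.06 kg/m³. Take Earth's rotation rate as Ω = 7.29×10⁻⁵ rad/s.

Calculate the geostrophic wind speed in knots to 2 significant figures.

Coriolis parameter at 22°N:
f = 2Ω sin φ = 2 × 7.29×10⁻⁵ × sin 22° = 5.46×10⁻⁵ s⁻¹
Pressure gradient: |∂P/∂n| = 100 Pa / 519000 m = 1.93×10⁻⁴ Pa/m
Geostrophic balance (pressure-gradient force = Coriolis force):
V_g = (1/(fρ)) |∂P/∂n| = 1.93×10⁻⁴ / (5.46×10⁻⁵ × 1.06) = 3.33 m/s
Converting: 3.33 m/s × 1.944 = 6.5 knots

6.5 knots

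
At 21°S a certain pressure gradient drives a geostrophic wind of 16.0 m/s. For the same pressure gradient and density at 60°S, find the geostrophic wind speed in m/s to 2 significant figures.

6.6 m/s

With the same pressure gradient and density, V_g ∝ 1/f ∝ 1/sin φ.
V₂ = V₁ · sin φ₁ / sin φ₂ = 16.0 × sin 21° / sin 60°
V₂ = 16.0 × 0.3584/0.8660 = 6.6 m/s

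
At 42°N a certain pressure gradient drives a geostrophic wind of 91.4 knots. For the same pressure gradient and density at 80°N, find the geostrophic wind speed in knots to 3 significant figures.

62.1 knots

With the same pressure gradient and density, V_g ∝ 1/f ∝ 1/sin φ.
V₂ = V₁ · sin φ₁ / sin φ₂ = 91.4 × sin 42° / sin 80°
V₂ = 91.4 × 0.6691/0.9848 = 62.1 knots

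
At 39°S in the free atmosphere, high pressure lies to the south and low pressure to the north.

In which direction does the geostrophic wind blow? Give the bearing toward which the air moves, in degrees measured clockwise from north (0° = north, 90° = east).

The pressure-gradient force points toward the north (bearing 000°).
Geostrophic balance: in the Southern Hemisphere the Coriolis force deflects motion to the left, so the geostrophic wind blows 90° to the left of the pressure-gradient force (low pressure on the right).
Rotating 000° by 90° counterclockwise gives 270° — the wind blows toward the west.

270°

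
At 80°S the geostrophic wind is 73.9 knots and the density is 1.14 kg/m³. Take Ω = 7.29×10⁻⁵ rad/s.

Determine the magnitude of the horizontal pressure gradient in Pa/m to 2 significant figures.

6.2×10⁻³ Pa/m

Coriolis parameter at 80°S:
f = 2Ω sin φ = 2 × 7.29×10⁻⁵ × sin 80° = 1.44×10⁻⁴ s⁻¹
Wind speed in SI: 73.9 knots = 38.0 m/s
Geostrophic balance rearranged: |∂P/∂n| = f ρ V_g
|∂P/∂n| = 1.44×10⁻⁴ × 1.14 × 38.0 = 6.22×10⁻³ Pa/m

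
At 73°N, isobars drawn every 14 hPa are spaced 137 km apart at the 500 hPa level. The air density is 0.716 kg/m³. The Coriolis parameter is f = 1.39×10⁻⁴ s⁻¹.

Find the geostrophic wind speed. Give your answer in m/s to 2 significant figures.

Pressure gradient: |∂P/∂n| = 1400 Pa / 137000 m = 1.02×10⁻² Pa/m
Geostrophic balance (pressure-gradient force = Coriolis force):
V_g = (1/(fρ)) |∂P/∂n| = 1.02×10⁻² / (1.39×10⁻⁴ × 0.716) = 103 m/s

100 m/s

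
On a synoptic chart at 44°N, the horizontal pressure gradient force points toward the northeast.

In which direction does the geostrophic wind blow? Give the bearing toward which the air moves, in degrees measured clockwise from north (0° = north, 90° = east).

135°

The pressure-gradient force points toward the northeast (bearing 045°).
Geostrophic balance: in the Northern Hemisphere the Coriolis force deflects motion to the right, so the geostrophic wind blows 90° to the right of the pressure-gradient force (low pressure on the left).
Rotating 045° by 90° clockwise gives 135° — the wind blows toward the southeast.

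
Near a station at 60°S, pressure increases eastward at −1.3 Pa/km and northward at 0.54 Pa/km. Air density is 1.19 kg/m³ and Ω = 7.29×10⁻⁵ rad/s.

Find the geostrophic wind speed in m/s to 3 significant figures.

9.37 m/s

Coriolis parameter at 60°S:
f = 2Ω sin φ = 2 × 7.29×10⁻⁵ × sin 60° = 1.26×10⁻⁴ s⁻¹
In the Southern Hemisphere f is negative: f = −1.26×10⁻⁴ s⁻¹.
Component geostrophic relations (x east, y north):
u_g = −(1/(fρ)) ∂P/∂y,  v_g = (1/(fρ)) ∂P/∂x
u_g = −(0.54×10⁻³)/(−1.26×10⁻⁴ × 1.19) = 3.59 m/s;  v_g = (−1.3×10⁻³)/(−1.26×10⁻⁴ × 1.19) = 8.65 m/s
|V_g| = √(u_g² + v_g²) = 9.37 m/s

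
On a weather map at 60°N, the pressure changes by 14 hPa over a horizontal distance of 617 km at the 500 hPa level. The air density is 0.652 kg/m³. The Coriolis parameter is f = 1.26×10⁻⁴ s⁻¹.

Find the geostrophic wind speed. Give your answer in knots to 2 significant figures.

54 knots

Pressure gradient: |∂P/∂n| = 1400 Pa / 617000 m = 2.27×10⁻³ Pa/m
Geostrophic balance (pressure-gradient force = Coriolis force):
V_g = (1/(fρ)) |∂P/∂n| = 2.27×10⁻³ / (1.26×10⁻⁴ × 0.652) = 27.6 m/s
Converting: 27.6 m/s × 1.944 = 54 knots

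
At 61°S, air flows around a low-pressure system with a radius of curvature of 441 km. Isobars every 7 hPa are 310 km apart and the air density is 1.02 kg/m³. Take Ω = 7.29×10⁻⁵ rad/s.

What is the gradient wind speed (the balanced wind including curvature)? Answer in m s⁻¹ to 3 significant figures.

13.9 m s⁻¹

Coriolis parameter at 61°S:
f = 2Ω sin φ = 2 × 7.29×10⁻⁵ × sin 61° = 1.28×10⁻⁴ s⁻¹
Pressure gradient: |∂P/∂n| = 700 Pa / 310000 m = 2.26×10⁻³ Pa/m
Geostrophic speed: V_g = |∂P/∂n|/(fρ) = 2.26×10⁻³/(1.28×10⁻⁴ × 1.02) = 17.4 m/s
Around a low, centrifugal force acts outward with Coriolis, so pressure-gradient force balances both:
(1/ρ)|∂P/∂n| = fV + V²/R  →  V² + fR·V − fR·V_g = 0
With fR = 1.28×10⁻⁴ × 441×10³ m = 56.2 m/s:
V = [−fR + √((fR)² + 4 fR V_g)]/2 = [−56.2 + √(56.2² + 4×56.2×17.4)]/2 = 13.9 m/s
Subgeostrophic (V < V_g = 17.4 m/s), as expected around a low.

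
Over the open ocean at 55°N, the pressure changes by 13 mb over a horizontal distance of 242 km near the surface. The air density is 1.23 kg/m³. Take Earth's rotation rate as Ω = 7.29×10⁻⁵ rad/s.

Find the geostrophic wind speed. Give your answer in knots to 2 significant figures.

Coriolis parameter at 55°N:
f = 2Ω sin φ = 2 × 7.29×10⁻⁵ × sin 55° = 1.19×10⁻⁴ s⁻¹
Pressure gradient: |∂P/∂n| = 1300 Pa / 242000 m = 5.37×10⁻³ Pa/m
Geostrophic balance (pressure-gradient force = Coriolis force):
V_g = (1/(fρ)) |∂P/∂n| = 5.37×10⁻³ / (1.19×10⁻⁴ × 1.23) = 36.6 m/s
Converting: 36.6 m/s × 1.944 = 71 knots

71 knots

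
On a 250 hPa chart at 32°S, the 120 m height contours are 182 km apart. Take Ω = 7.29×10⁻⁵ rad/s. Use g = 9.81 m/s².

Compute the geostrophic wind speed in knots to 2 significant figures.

Coriolis parameter at 32°S:
f = 2Ω sin φ = 2 × 7.29×10⁻⁵ × sin 32° = 7.73×10⁻⁵ s⁻¹
Height gradient: |∂Z/∂n| = 120 m / 182000 m = 6.59×10⁻⁴
On a pressure surface, geostrophic balance gives V_g = (g/f)|∂Z/∂n|:
V_g = 9.81 × 6.59×10⁻⁴ / 7.73×10⁻⁵ = 83.7 m/s
Converting: 83.7 m/s × 1.944 = 160 knots

160 knots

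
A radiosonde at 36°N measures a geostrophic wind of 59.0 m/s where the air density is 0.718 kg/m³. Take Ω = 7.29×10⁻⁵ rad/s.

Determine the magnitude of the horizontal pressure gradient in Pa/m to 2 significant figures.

3.6×10⁻³ Pa/m

Coriolis parameter at 36°N:
f = 2Ω sin φ = 2 × 7.29×10⁻⁵ × sin 36° = 8.57×10⁻⁵ s⁻¹
Geostrophic balance rearranged: |∂P/∂n| = f ρ V_g
|∂P/∂n| = 8.57×10⁻⁵ × 0.718 × 59.0 = 3.63×10⁻³ Pa/m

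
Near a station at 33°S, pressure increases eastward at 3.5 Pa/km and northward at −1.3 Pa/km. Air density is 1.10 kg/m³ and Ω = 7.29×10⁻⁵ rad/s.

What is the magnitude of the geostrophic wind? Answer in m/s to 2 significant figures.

43 m/s

Coriolis parameter at 33°S:
f = 2Ω sin φ = 2 × 7.29×10⁻⁵ × sin 33° = 7.94×10⁻⁵ s⁻¹
In the Southern Hemisphere f is negative: f = −7.94×10⁻⁵ s⁻¹.
Component geostrophic relations (x east, y north):
u_g = −(1/(fρ)) ∂P/∂y,  v_g = (1/(fρ)) ∂P/∂x
u_g = −(−1.3×10⁻³)/(−7.94×10⁻⁵ × 1.10) = −14.9 m/s;  v_g = (3.5×10⁻³)/(−7.94×10⁻⁵ × 1.10) = −40.1 m/s
|V_g| = √(u_g² + v_g²) = 42.7 m/s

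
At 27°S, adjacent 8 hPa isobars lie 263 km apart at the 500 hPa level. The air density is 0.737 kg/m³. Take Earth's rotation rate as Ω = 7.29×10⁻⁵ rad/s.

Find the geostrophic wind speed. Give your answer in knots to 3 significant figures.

121 knots

Coriolis parameter at 27°S:
f = 2Ω sin φ = 2 × 7.29×10⁻⁵ × sin 27° = 6.62×10⁻⁵ s⁻¹
Pressure gradient: |∂P/∂n| = 800 Pa / 263000 m = 3.04×10⁻³ Pa/m
Geostrophic balance (pressure-gradient force = Coriolis force):
V_g = (1/(fρ)) |∂P/∂n| = 3.04×10⁻³ / (6.62×10⁻⁵ × 0.737) = 62.4 m/s
Converting: 62.4 m/s × 1.944 = 121 knots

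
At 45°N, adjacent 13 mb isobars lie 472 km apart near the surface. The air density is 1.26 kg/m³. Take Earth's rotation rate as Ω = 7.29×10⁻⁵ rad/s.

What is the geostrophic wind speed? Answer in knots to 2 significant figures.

Coriolis parameter at 45°N:
f = 2Ω sin φ = 2 × 7.29×10⁻⁵ × sin 45° = 1.03×10⁻⁴ s⁻¹
Pressure gradient: |∂P/∂n| = 1300 Pa / 472000 m = 2.75×10⁻³ Pa/m
Geostrophic balance (pressure-gradient force = Coriolis force):
V_g = (1/(fρ)) |∂P/∂n| = 2.75×10⁻³ / (1.03×10⁻⁴ × 1.26) = 21.2 m/s
Converting: 21.2 m/s × 1.944 = 41 knots

41 knots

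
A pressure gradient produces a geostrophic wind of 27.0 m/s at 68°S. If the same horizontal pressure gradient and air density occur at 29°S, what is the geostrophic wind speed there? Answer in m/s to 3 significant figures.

51.6 m/s

With the same pressure gradient and density, V_g ∝ 1/f ∝ 1/sin φ.
V₂ = V₁ · sin φ₁ / sin φ₂ = 27.0 × sin 68° / sin 29°
V₂ = 27.0 × 0.9272/0.4848 = 51.6 m/s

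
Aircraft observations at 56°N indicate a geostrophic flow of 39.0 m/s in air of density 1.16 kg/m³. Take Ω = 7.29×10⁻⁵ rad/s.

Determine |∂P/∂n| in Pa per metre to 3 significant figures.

5.47×10⁻³ Pa/m

Coriolis parameter at 56°N:
f = 2Ω sin φ = 2 × 7.29×10⁻⁵ × sin 56° = 1.21×10⁻⁴ s⁻¹
Geostrophic balance rearranged: |∂P/∂n| = f ρ V_g
|∂P/∂n| = 1.21×10⁻⁴ × 1.16 × 39.0 = 5.47×10⁻³ Pa/m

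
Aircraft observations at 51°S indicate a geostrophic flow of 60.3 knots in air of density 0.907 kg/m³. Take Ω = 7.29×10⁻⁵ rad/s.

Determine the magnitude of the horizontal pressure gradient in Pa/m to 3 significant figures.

3.19×10⁻³ Pa/m

Coriolis parameter at 51°S:
f = 2Ω sin φ = 2 × 7.29×10⁻⁵ × sin 51° = 1.13×10⁻⁴ s⁻¹
Wind speed in SI: 60.3 knots = 31.0 m/s
Geostrophic balance rearranged: |∂P/∂n| = f ρ V_g
|∂P/∂n| = 1.13×10⁻⁴ × 0.907 × 31.0 = 3.19×10⁻³ Pa/m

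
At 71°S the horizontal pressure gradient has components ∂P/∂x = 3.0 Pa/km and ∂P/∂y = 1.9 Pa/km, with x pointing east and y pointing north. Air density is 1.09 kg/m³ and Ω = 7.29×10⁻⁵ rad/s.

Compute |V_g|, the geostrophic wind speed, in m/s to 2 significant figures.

24 m/s

Coriolis parameter at 71°S:
f = 2Ω sin φ = 2 × 7.29×10⁻⁵ × sin 71° = 1.38×10⁻⁴ s⁻¹
In the Southern Hemisphere f is negative: f = −1.38×10⁻⁴ s⁻¹.
Component geostrophic relations (x east, y north):
u_g = −(1/(fρ)) ∂P/∂y,  v_g = (1/(fρ)) ∂P/∂x
u_g = −(1.9×10⁻³)/(−1.38×10⁻⁴ × 1.09) = 12.6 m/s;  v_g = (3.0×10⁻³)/(−1.38×10⁻⁴ × 1.09) = −20.0 m/s
|V_g| = √(u_g² + v_g²) = 23.6 m/s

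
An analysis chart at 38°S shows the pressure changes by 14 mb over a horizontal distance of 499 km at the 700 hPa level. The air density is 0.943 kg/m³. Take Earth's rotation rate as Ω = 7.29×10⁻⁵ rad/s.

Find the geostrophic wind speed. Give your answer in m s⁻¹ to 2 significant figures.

33 m s⁻¹

Coriolis parameter at 38°S:
f = 2Ω sin φ = 2 × 7.29×10⁻⁵ × sin 38° = 8.98×10⁻⁵ s⁻¹
Pressure gradient: |∂P/∂n| = 1400 Pa / 499000 m = 2.81×10⁻³ Pa/m
Geostrophic balance (pressure-gradient force = Coriolis force):
V_g = (1/(fρ)) |∂P/∂n| = 2.81×10⁻³ / (8.98×10⁻⁵ × 0.943) = 33.1 m/s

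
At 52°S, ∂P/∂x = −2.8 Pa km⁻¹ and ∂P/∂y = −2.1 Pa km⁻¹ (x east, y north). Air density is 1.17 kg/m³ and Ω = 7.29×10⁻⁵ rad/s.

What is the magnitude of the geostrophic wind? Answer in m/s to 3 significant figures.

Coriolis parameter at 52°S:
f = 2Ω sin φ = 2 × 7.29×10⁻⁵ × sin 52° = 1.15×10⁻⁴ s⁻¹
In the Southern Hemisphere f is negative: f = −1.15×10⁻⁴ s⁻¹.
Component geostrophic relations (x east, y north):
u_g = −(1/(fρ)) ∂P/∂y,  v_g = (1/(fρ)) ∂P/∂x
u_g = −(−2.1×10⁻³)/(−1.15×10⁻⁴ × 1.17) = −15.6 m/s;  v_g = (−2.8×10⁻³)/(−1.15×10⁻⁴ × 1.17) = 20.8 m/s
|V_g| = √(u_g² + v_g²) = 26.0 m/s

26.0 m/s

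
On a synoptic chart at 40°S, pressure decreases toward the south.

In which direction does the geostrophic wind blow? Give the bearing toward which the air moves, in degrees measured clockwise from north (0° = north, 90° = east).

The pressure-gradient force points toward the south (bearing 180°).
Geostrophic balance: in the Southern Hemisphere the Coriolis force deflects motion to the left, so the geostrophic wind blows 90° to the left of the pressure-gradient force (low pressure on the right).
Rotating 180° by 90° counterclockwise gives 090° — the wind blows toward the east.

090°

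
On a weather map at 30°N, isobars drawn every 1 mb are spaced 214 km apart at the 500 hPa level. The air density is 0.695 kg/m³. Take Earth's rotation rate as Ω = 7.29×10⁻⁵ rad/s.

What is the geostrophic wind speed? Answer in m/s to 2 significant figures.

Coriolis parameter at 30°N:
f = 2Ω sin φ = 2 × 7.29×10⁻⁵ × sin 30° = 7.29×10⁻⁵ s⁻¹
Pressure gradient: |∂P/∂n| = 100 Pa / 214000 m = 4.67×10⁻⁴ Pa/m
Geostrophic balance (pressure-gradient force = Coriolis force):
V_g = (1/(fρ)) |∂P/∂n| = 4.67×10⁻⁴ / (7.29×10⁻⁵ × 0.695) = 9.22 m/s

9.2 m/s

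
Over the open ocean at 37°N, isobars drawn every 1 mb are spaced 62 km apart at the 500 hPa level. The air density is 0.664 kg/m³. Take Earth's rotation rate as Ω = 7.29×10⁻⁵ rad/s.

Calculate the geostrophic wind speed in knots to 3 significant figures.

53.8 knots

Coriolis parameter at 37°N:
f = 2Ω sin φ = 2 × 7.29×10⁻⁵ × sin 37° = 8.77×10⁻⁵ s⁻¹
Pressure gradient: |∂P/∂n| = 100 Pa / 62000 m = 1.61×10⁻³ Pa/m
Geostrophic balance (pressure-gradient force = Coriolis force):
V_g = (1/(fρ)) |∂P/∂n| = 1.61×10⁻³ / (8.77×10⁻⁵ × 0.664) = 27.7 m/s
Converting: 27.7 m/s × 1.944 = 53.8 knots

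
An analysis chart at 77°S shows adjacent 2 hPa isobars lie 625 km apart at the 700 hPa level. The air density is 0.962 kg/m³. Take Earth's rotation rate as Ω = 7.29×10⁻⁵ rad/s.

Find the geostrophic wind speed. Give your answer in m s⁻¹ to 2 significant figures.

2.3 m s⁻¹

Coriolis parameter at 77°S:
f = 2Ω sin φ = 2 × 7.29×10⁻⁵ × sin 77° = 1.42×10⁻⁴ s⁻¹
Pressure gradient: |∂P/∂n| = 200 Pa / 625000 m = 3.20×10⁻⁴ Pa/m
Geostrophic balance (pressure-gradient force = Coriolis force):
V_g = (1/(fρ)) |∂P/∂n| = 3.20×10⁻⁴ / (1.42×10⁻⁴ × 0.962) = 2.34 m/s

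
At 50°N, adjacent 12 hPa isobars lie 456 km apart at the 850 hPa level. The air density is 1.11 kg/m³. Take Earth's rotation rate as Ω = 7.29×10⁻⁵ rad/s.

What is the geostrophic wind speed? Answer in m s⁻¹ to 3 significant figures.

21.2 m s⁻¹

Coriolis parameter at 50°N:
f = 2Ω sin φ = 2 × 7.29×10⁻⁵ × sin 50° = 1.12×10⁻⁴ s⁻¹
Pressure gradient: |∂P/∂n| = 1200 Pa / 456000 m = 2.63×10⁻³ Pa/m
Geostrophic balance (pressure-gradient force = Coriolis force):
V_g = (1/(fρ)) |∂P/∂n| = 2.63×10⁻³ / (1.12×10⁻⁴ × 1.11) = 21.2 m/s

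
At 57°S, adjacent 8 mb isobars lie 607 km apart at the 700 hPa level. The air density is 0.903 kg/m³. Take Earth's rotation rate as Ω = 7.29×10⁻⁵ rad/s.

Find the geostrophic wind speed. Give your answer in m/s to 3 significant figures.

11.9 m/s

Coriolis parameter at 57°S:
f = 2Ω sin φ = 2 × 7.29×10⁻⁵ × sin 57° = 1.22×10⁻⁴ s⁻¹
Pressure gradient: |∂P/∂n| = 800 Pa / 607000 m = 1.32×10⁻³ Pa/m
Geostrophic balance (pressure-gradient force = Coriolis force):
V_g = (1/(fρ)) |∂P/∂n| = 1.32×10⁻³ / (1.22×10⁻⁴ × 0.903) = 11.9 m/s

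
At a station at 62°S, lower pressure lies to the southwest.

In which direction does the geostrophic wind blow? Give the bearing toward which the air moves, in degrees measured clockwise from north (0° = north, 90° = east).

The pressure-gradient force points toward the southwest (bearing 225°).
Geostrophic balance: in the Southern Hemisphere the Coriolis force deflects motion to the left, so the geostrophic wind blows 90° to the left of the pressure-gradient force (low pressure on the right).
Rotating 225° by 90° counterclockwise gives 135° — the wind blows toward the southeast.

135°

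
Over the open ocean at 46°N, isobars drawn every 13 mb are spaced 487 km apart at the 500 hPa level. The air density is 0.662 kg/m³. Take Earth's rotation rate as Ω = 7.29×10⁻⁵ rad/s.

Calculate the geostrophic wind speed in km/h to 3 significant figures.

138 km/h

Coriolis parameter at 46°N:
f = 2Ω sin φ = 2 × 7.29×10⁻⁵ × sin 46° = 1.05×10⁻⁴ s⁻¹
Pressure gradient: |∂P/∂n| = 1300 Pa / 487000 m = 2.67×10⁻³ Pa/m
Geostrophic balance (pressure-gradient force = Coriolis force):
V_g = (1/(fρ)) |∂P/∂n| = 2.67×10⁻³ / (1.05×10⁻⁴ × 0.662) = 38.4 m/s
Converting: 38.4 m/s × 3.6 = 138 km/h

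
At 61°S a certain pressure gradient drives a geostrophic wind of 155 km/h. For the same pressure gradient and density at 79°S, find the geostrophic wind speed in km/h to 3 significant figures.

138 km/h

With the same pressure gradient and density, V_g ∝ 1/f ∝ 1/sin φ.
V₂ = V₁ · sin φ₁ / sin φ₂ = 155 × sin 61° / sin 79°
V₂ = 155 × 0.8746/0.9816 = 138 km/h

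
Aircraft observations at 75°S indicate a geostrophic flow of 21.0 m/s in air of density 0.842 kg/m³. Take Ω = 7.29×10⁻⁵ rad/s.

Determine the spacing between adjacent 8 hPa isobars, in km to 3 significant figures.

Coriolis parameter at 75°S:
f = 2Ω sin φ = 2 × 7.29×10⁻⁵ × sin 75° = 1.41×10⁻⁴ s⁻¹
Geostrophic balance rearranged: |∂P/∂n| = f ρ V_g
|∂P/∂n| = 1.41×10⁻⁴ × 0.842 × 21.0 = 2.49×10⁻³ Pa/m
Isobar spacing: Δn = ΔP/|∂P/∂n| = 800 Pa / 2.49×10⁻³ Pa/m = 321260 m ≈ 321 km

321 km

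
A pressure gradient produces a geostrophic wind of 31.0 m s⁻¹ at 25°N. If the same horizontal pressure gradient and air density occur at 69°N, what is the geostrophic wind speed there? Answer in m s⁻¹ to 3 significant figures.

14.0 m s⁻¹

With the same pressure gradient and density, V_g ∝ 1/f ∝ 1/sin φ.
V₂ = V₁ · sin φ₁ / sin φ₂ = 31.0 × sin 25° / sin 69°
V₂ = 31.0 × 0.4226/0.9336 = 14.0 m s⁻¹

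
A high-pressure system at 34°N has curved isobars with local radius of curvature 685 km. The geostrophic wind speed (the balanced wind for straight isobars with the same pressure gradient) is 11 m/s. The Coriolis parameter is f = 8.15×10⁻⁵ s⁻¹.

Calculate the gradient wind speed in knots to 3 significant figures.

Around a high, pressure-gradient force acts outward with centrifugal, so Coriolis balances both:
fV = (1/ρ)|∂P/∂n| + V²/R  →  V² − fR·V + fR·V_g = 0
With fR = 8.15×10⁻⁵ × 685×10³ m = 55.8 m/s:
V = [fR − √((fR)² − 4 fR V_g)]/2 = [55.8 − √(55.8² − 4×55.8×11)]/2 = 15.1 m/s
Supergeostrophic (V > V_g = 11 m/s), as expected around a high.
Converting: 15.1 m/s × 1.944 = 29.3 knots

29.3 knots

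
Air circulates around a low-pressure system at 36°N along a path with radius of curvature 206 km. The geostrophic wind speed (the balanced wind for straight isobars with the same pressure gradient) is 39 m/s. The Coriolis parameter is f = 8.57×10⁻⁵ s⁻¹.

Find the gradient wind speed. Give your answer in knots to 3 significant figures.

Around a low, centrifugal force acts outward with Coriolis, so pressure-gradient force balances both:
(1/ρ)|∂P/∂n| = fV + V²/R  →  V² + fR·V − fR·V_g = 0
With fR = 8.57×10⁻⁵ × 206×10³ m = 17.7 m/s:
V = [−fR + √((fR)² + 4 fR V_g)]/2 = [−17.7 + √(17.7² + 4×17.7×39)]/2 = 18.9 m/s
Subgeostrophic (V < V_g = 39 m/s), as expected around a low.
Converting: 18.9 m/s × 1.944 = 36.7 knots

36.7 knots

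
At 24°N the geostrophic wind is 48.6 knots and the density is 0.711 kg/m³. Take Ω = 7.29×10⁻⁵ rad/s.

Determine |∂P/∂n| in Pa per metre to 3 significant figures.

Coriolis parameter at 24°N:
f = 2Ω sin φ = 2 × 7.29×10⁻⁵ × sin 24° = 5.93×10⁻⁵ s⁻¹
Wind speed in SI: 48.6 knots = 25.0 m/s
Geostrophic balance rearranged: |∂P/∂n| = f ρ V_g
|∂P/∂n| = 5.93×10⁻⁵ × 0.711 × 25.0 = 1.05×10⁻³ Pa/m

1.05×10⁻³ Pa/m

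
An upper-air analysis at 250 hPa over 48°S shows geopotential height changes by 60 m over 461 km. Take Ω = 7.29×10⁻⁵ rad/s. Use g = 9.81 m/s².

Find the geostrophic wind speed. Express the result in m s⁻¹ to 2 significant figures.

12 m s⁻¹

Coriolis parameter at 48°S:
f = 2Ω sin φ = 2 × 7.29×10⁻⁵ × sin 48° = 1.08×10⁻⁴ s⁻¹
Height gradient: |∂Z/∂n| = 60 m / 461000 m = 1.30×10⁻⁴
On a pressure surface, geostrophic balance gives V_g = (g/f)|∂Z/∂n|:
V_g = 9.81 × 1.30×10⁻⁴ / 1.08×10⁻⁴ = 11.8 m/s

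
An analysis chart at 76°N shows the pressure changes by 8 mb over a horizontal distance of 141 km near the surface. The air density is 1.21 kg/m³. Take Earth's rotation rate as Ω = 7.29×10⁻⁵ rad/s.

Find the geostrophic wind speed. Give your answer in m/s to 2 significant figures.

Coriolis parameter at 76°N:
f = 2Ω sin φ = 2 × 7.29×10⁻⁵ × sin 76° = 1.41×10⁻⁴ s⁻¹
Pressure gradient: |∂P/∂n| = 800 Pa / 141000 m = 5.67×10⁻³ Pa/m
Geostrophic balance (pressure-gradient force = Coriolis force):
V_g = (1/(fρ)) |∂P/∂n| = 5.67×10⁻³ / (1.41×10⁻⁴ × 1.21) = 33.1 m/s

33 m/s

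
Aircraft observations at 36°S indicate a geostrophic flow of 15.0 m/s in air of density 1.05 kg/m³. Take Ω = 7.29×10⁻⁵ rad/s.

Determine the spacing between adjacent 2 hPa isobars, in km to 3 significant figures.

148 km

Coriolis parameter at 36°S:
f = 2Ω sin φ = 2 × 7.29×10⁻⁵ × sin 36° = 8.57×10⁻⁵ s⁻¹
Geostrophic balance rearranged: |∂P/∂n| = f ρ V_g
|∂P/∂n| = 8.57×10⁻⁵ × 1.05 × 15.0 = 1.35×10⁻³ Pa/m
Isobar spacing: Δn = ΔP/|∂P/∂n| = 200 Pa / 1.35×10⁻³ Pa/m = 148174 m ≈ 148 km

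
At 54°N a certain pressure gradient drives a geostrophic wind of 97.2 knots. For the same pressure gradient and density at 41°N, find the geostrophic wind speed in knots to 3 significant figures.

With the same pressure gradient and density, V_g ∝ 1/f ∝ 1/sin φ.
V₂ = V₁ · sin φ₁ / sin φ₂ = 97.2 × sin 54° / sin 41°
V₂ = 97.2 × 0.8090/0.6561 = 120 knots

120 knots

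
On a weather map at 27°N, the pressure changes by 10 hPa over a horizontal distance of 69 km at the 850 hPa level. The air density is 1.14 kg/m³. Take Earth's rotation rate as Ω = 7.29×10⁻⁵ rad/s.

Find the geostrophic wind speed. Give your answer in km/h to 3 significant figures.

Coriolis parameter at 27°N:
f = 2Ω sin φ = 2 × 7.29×10⁻⁵ × sin 27° = 6.62×10⁻⁵ s⁻¹
Pressure gradient: |∂P/∂n| = 1000 Pa / 69000 m = 1.45×10⁻² Pa/m
Geostrophic balance (pressure-gradient force = Coriolis force):
V_g = (1/(fρ)) |∂P/∂n| = 1.45×10⁻² / (6.62×10⁻⁵ × 1.14) = 192 m/s
Converting: 192 m/s × 3.6 = 691 km/h

691 km/h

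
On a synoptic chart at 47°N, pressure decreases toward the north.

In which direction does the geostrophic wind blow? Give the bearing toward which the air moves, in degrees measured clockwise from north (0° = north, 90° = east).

The pressure-gradient force points toward the north (bearing 000°).
Geostrophic balance: in the Northern Hemisphere the Coriolis force deflects motion to the right, so the geostrophic wind blows 90° to the right of the pressure-gradient force (low pressure on the left).
Rotating 000° by 90° clockwise gives 090° — the wind blows toward the east.

090°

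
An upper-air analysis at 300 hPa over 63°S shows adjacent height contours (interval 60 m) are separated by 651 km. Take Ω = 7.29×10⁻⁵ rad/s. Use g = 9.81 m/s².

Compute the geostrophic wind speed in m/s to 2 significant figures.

7.0 m/s

Coriolis parameter at 63°S:
f = 2Ω sin φ = 2 × 7.29×10⁻⁵ × sin 63° = 1.30×10⁻⁴ s⁻¹
Height gradient: |∂Z/∂n| = 60 m / 651000 m = 9.22×10⁻⁵
On a pressure surface, geostrophic balance gives V_g = (g/f)|∂Z/∂n|:
V_g = 9.81 × 9.22×10⁻⁵ / 1.30×10⁻⁴ = 6.96 m/s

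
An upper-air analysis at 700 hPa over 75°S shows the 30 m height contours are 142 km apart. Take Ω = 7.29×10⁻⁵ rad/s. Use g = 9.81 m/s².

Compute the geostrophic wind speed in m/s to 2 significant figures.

Coriolis parameter at 75°S:
f = 2Ω sin φ = 2 × 7.29×10⁻⁵ × sin 75° = 1.41×10⁻⁴ s⁻¹
Height gradient: |∂Z/∂n| = 30 m / 142000 m = 2.11×10⁻⁴
On a pressure surface, geostrophic balance gives V_g = (g/f)|∂Z/∂n|:
V_g = 9.81 × 2.11×10⁻⁴ / 1.41×10⁻⁴ = 14.7 m/s

15 m/s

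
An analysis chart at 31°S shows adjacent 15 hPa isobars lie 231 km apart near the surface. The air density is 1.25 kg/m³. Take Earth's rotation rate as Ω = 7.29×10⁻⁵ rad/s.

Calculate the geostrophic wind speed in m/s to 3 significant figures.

69.2 m/s

Coriolis parameter at 31°S:
f = 2Ω sin φ = 2 × 7.29×10⁻⁵ × sin 31° = 7.51×10⁻⁵ s⁻¹
Pressure gradient: |∂P/∂n| = 1500 Pa / 231000 m = 6.49×10⁻³ Pa/m
Geostrophic balance (pressure-gradient force = Coriolis force):
V_g = (1/(fρ)) |∂P/∂n| = 6.49×10⁻³ / (7.51×10⁻⁵ × 1.25) = 69.2 m/s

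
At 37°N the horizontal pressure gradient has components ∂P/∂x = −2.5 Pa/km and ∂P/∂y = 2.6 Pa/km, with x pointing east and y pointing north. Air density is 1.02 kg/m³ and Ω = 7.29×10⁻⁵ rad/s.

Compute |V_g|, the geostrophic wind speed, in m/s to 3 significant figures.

Coriolis parameter at 37°N:
f = 2Ω sin φ = 2 × 7.29×10⁻⁵ × sin 37° = 8.77×10⁻⁵ s⁻¹
Component geostrophic relations (x east, y north):
u_g = −(1/(fρ)) ∂P/∂y,  v_g = (1/(fρ)) ∂P/∂x
u_g = −(2.6×10⁻³)/(8.77×10⁻⁵ × 1.02) = −29.1 m/s;  v_g = (−2.5×10⁻³)/(8.77×10⁻⁵ × 1.02) = −27.9 m/s
|V_g| = √(u_g² + v_g²) = 40.3 m/s

40.3 m/s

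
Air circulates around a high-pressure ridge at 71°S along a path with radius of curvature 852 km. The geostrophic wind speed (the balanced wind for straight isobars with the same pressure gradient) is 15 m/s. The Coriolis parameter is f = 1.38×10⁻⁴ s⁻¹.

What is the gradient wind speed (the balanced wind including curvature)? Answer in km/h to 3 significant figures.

Around a high, pressure-gradient force acts outward with centrifugal, so Coriolis balances both:
fV = (1/ρ)|∂P/∂n| + V²/R  →  V² − fR·V + fR·V_g = 0
With fR = 1.38×10⁻⁴ × 852×10³ m = 118 m/s:
V = [fR − √((fR)² − 4 fR V_g)]/2 = [118 − √(118² − 4×118×15)]/2 = 17.6 m/s
Supergeostrophic (V > V_g = 15 m/s), as expected around a high.
Converting: 17.6 m/s × 3.6 = 63.5 km/h

63.5 km/h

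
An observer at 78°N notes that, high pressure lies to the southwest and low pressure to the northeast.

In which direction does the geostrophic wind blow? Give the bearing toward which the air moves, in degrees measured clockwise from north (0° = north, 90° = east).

135°

The pressure-gradient force points toward the northeast (bearing 045°).
Geostrophic balance: in the Northern Hemisphere the Coriolis force deflects motion to the right, so the geostrophic wind blows 90° to the right of the pressure-gradient force (low pressure on the left).
Rotating 045° by 90° clockwise gives 135° — the wind blows toward the southeast.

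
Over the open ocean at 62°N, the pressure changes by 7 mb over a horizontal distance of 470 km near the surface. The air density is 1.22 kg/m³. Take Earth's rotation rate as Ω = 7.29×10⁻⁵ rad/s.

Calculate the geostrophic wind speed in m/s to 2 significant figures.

9.5 m/s

Coriolis parameter at 62°N:
f = 2Ω sin φ = 2 × 7.29×10⁻⁵ × sin 62° = 1.29×10⁻⁴ s⁻¹
Pressure gradient: |∂P/∂n| = 700 Pa / 470000 m = 1.49×10⁻³ Pa/m
Geostrophic balance (pressure-gradient force = Coriolis force):
V_g = (1/(fρ)) |∂P/∂n| = 1.49×10⁻³ / (1.29×10⁻⁴ × 1.22) = 9.48 m/s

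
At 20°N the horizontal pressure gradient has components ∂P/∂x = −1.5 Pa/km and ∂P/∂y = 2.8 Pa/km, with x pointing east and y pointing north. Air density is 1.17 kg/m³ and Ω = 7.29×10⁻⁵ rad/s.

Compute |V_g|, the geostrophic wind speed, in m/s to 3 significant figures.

Coriolis parameter at 20°N:
f = 2Ω sin φ = 2 × 7.29×10⁻⁵ × sin 20° = 4.99×10⁻⁵ s⁻¹
Component geostrophic relations (x east, y north):
u_g = −(1/(fρ)) ∂P/∂y,  v_g = (1/(fρ)) ∂P/∂x
u_g = −(2.8×10⁻³)/(4.99×10⁻⁵ × 1.17) = −48.0 m/s;  v_g = (−1.5×10⁻³)/(4.99×10⁻⁵ × 1.17) = −25.7 m/s
|V_g| = √(u_g² + v_g²) = 54.4 m/s

54.4 m/s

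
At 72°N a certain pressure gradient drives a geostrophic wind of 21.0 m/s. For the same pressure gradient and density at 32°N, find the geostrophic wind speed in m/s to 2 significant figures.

38 m/s

With the same pressure gradient and density, V_g ∝ 1/f ∝ 1/sin φ.
V₂ = V₁ · sin φ₁ / sin φ₂ = 21.0 × sin 72° / sin 32°
V₂ = 21.0 × 0.9511/0.5299 = 38 m/s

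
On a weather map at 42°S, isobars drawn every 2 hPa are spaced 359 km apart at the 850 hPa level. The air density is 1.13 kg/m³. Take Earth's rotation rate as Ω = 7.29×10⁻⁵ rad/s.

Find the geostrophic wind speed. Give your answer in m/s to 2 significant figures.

5.1 m/s

Coriolis parameter at 42°S:
f = 2Ω sin φ = 2 × 7.29×10⁻⁵ × sin 42° = 9.76×10⁻⁵ s⁻¹
Pressure gradient: |∂P/∂n| = 200 Pa / 359000 m = 5.57×10⁻⁴ Pa/m
Geostrophic balance (pressure-gradient force = Coriolis force):
V_g = (1/(fρ)) |∂P/∂n| = 5.57×10⁻⁴ / (9.76×10⁻⁵ × 1.13) = 5.05 m/s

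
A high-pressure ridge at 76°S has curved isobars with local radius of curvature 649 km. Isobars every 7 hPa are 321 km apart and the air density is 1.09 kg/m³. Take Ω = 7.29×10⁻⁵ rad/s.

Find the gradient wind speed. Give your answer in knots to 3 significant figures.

Coriolis parameter at 76°S:
f = 2Ω sin φ = 2 × 7.29×10⁻⁵ × sin 76° = 1.41×10⁻⁴ s⁻¹
Pressure gradient: |∂P/∂n| = 700 Pa / 321000 m = 2.18×10⁻³ Pa/m
Geostrophic speed: V_g = |∂P/∂n|/(fρ) = 2.18×10⁻³/(1.41×10⁻⁴ × 1.09) = 14.1 m/s
Around a high, pressure-gradient force acts outward with centrifugal, so Coriolis balances both:
fV = (1/ρ)|∂P/∂n| + V²/R  →  V² − fR·V + fR·V_g = 0
With fR = 1.41×10⁻⁴ × 649×10³ m = 91.8 m/s:
V = [fR − √((fR)² − 4 fR V_g)]/2 = [91.8 − √(91.8² − 4×91.8×14.1)]/2 = 17.5 m/s
Supergeostrophic (V > V_g = 14.1 m/s), as expected around a high.
Converting: 17.5 m/s × 1.944 = 33.9 knots

33.9 knots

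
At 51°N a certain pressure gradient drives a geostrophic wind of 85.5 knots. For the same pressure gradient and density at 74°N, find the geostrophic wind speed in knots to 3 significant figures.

With the same pressure gradient and density, V_g ∝ 1/f ∝ 1/sin φ.
V₂ = V₁ · sin φ₁ / sin φ₂ = 85.5 × sin 51° / sin 74°
V₂ = 85.5 × 0.7771/0.9613 = 69.1 knots

69.1 knots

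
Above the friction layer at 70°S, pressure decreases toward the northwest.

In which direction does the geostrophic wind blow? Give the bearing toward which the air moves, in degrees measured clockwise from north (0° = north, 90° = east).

The pressure-gradient force points toward the northwest (bearing 315°).
Geostrophic balance: in the Southern Hemisphere the Coriolis force deflects motion to the left, so the geostrophic wind blows 90° to the left of the pressure-gradient force (low pressure on the right).
Rotating 315° by 90° counterclockwise gives 225° — the wind blows toward the southwest.

225°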